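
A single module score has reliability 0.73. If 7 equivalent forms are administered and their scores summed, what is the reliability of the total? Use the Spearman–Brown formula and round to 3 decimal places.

0.950

ρ_k = kρ / (1 + (k−1)ρ) = 7·0.73 / (1 + 6·0.73) = 5.110 / 5.380 = 0.950.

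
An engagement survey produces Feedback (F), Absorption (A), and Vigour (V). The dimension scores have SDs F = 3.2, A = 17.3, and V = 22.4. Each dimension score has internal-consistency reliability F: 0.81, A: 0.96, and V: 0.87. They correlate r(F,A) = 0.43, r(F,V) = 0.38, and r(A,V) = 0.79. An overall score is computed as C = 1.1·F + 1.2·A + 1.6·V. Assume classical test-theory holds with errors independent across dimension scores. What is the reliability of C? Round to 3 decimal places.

Var(C) = 1.1²·3.2² + 1.2²·17.3² + 1.6²·22.4² + 2·[1.32·3.2·17.3·0.43 + 1.76·3.2·22.4·0.38 + 1.92·17.3·22.4·0.79] = 1727.87 + 1334.3 = 3062.18.
Because errors are independent across components, Cov(Tᵢ,Tⱼ) = Cov(Xᵢ,Xⱼ); the off-diagonal part of the true-score variance is the same as above.
True-score variance = [1.1²·3.2²·0.81 + 1.2²·17.3²·0.96 + 1.6²·22.4²·0.87] + 1334.3 = 1541.29 + 1334.3 = 2875.6.
Reliability = 2875.6 / 3062.18 = 0.939.

0.939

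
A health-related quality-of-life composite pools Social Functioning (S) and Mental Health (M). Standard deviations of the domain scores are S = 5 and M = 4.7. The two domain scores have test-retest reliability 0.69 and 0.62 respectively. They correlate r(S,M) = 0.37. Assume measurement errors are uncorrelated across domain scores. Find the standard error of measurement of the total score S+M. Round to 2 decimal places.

Var(total) = 47.09 + 17.39 = 64.48.
True-score variance = 30.9458 + 17.39 = 48.3358, so reliability = 0.7496.
Error variance = 64.48 − 48.3358 = 16.1442; SEM = √16.1442 = 4.02.

4.02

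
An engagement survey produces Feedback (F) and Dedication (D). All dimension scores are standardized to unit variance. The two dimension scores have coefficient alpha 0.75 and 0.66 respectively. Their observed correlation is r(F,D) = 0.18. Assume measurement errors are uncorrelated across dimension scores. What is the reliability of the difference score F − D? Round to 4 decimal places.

0.6402

Var(F−D) = 1 + 1 − 2·0.18 = 2 − 0.36 = 1.64.
Under uncorrelated errors the observed covariances equal the true-score covariances, so only the own-variance terms attenuate.
True-score variance = [0.75 + 0.66] − 0.36 = 1.41 − 0.36 = 1.05.
Reliability = 1.05 / 1.64 = 0.6402.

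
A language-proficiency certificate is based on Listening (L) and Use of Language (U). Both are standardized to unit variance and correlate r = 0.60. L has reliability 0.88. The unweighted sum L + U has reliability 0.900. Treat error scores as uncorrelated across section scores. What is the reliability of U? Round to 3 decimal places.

Var(L+U) = 2 + 2·0.60 = 3.200.
True-score variance = ρ_L + ρ_U + 2·0.60, so 0.900 = (0.88 + ρ_U + 1.20) / 3.200.
ρ_U = 0.900·3.200 − 0.88 − 1.20 = 0.800.

0.800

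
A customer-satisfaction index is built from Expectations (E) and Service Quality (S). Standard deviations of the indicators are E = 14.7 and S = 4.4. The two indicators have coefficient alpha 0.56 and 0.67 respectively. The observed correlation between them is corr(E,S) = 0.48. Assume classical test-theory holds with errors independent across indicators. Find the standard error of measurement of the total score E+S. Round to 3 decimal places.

Var(total) = 235.45 + 62.0928 = 297.543.
True-score variance = 133.982 + 62.0928 = 196.074, so reliability = 0.6590.
Error variance = 297.543 − 196.074 = 101.468; SEM = √101.468 = 10.073.

10.073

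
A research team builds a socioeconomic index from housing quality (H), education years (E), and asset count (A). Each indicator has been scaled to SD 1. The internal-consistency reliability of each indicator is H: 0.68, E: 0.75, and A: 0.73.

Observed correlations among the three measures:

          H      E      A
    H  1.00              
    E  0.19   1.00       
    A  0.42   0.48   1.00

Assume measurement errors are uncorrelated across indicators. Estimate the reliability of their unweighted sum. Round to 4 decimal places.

0.8378

Var(H+E+A) = 3 + 2·[0.19 + 0.42 + 0.48] = 3 + 2.18 = 5.18.
Under uncorrelated errors the observed covariances equal the true-score covariances, so only the own-variance terms attenuate.
True-score variance = [0.68 + 0.75 + 0.73] + 2.18 = 2.16 + 2.18 = 4.34.
Reliability = 4.34 / 5.18 = 0.8378.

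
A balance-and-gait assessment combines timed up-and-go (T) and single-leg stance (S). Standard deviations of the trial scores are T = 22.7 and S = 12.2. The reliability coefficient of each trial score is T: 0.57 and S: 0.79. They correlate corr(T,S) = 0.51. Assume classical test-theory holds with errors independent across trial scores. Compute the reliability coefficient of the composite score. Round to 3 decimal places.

0.733

Var(T+S) = 22.7² + 12.2² + 2·[22.7·12.2·0.51] = 664.13 + 282.479 = 946.609.
Because errors are independent across components, Cov(Tᵢ,Tⱼ) = Cov(Xᵢ,Xⱼ); the off-diagonal part of the true-score variance is the same as above.
True-score variance = [22.7²·0.57 + 12.2²·0.79] + 282.479 = 411.299 + 282.479 = 693.778.
Reliability = 693.778 / 946.609 = 0.733.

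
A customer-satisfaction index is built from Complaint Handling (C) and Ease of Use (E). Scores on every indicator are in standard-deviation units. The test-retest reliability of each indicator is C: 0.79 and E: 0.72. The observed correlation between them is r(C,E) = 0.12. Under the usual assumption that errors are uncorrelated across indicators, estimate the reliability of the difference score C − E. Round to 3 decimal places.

Var(C−E) = 1 + 1 − 2·0.12 = 2 − 0.24 = 1.76.
With uncorrelated errors the cross-covariances are all true-score covariance, so they carry over unchanged; only the diagonal terms shrink to ρᵢσᵢ².
True-score variance = [0.79 + 0.72] − 0.24 = 1.51 − 0.24 = 1.27.
Reliability = 1.27 / 1.76 = 0.722.

0.722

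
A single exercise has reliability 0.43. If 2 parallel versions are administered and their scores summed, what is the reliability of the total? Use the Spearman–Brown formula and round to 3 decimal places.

ρ_k = kρ / (1 + (k−1)ρ) = 2·0.43 / (1 + 1·0.43) = 0.860 / 1.430 = 0.601.

0.601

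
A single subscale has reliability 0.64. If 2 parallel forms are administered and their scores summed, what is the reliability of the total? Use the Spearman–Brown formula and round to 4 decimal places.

ρ_k = kρ / (1 + (k−1)ρ) = 2·0.64 / (1 + 1·0.64) = 1.280 / 1.640 = 0.7805.

0.7805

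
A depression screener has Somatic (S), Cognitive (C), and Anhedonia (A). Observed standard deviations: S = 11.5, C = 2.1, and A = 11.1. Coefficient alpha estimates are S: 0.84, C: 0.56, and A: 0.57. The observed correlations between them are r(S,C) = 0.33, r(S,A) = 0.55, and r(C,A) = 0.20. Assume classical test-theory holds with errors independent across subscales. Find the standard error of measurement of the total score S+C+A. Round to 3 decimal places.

8.722

Var(total) = 259.87 + 165.678 = 425.548.
True-score variance = 183.789 + 165.678 = 349.467, so reliability = 0.8212.
Error variance = 425.548 − 349.467 = 76.0807; SEM = √76.0807 = 8.722.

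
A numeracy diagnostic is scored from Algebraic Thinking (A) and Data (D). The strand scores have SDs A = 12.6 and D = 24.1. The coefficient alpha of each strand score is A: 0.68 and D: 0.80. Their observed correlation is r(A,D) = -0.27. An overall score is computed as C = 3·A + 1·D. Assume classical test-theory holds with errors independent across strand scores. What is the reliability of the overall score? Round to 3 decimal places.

Var(C) = 3²·12.6² + 24.1² + 2·[3·12.6·24.1·(-0.27)] = 2009.65 − 491.929 = 1517.72.
With uncorrelated errors the cross-covariances are all true-score covariance, so they carry over unchanged; only the diagonal terms shrink to ρᵢσᵢ².
True-score variance = [3²·12.6²·0.68 + 24.1²·0.80] − 491.929 = 1436.26 − 491.929 = 944.33.
Reliability = 944.33 / 1517.72 = 0.622.

0.622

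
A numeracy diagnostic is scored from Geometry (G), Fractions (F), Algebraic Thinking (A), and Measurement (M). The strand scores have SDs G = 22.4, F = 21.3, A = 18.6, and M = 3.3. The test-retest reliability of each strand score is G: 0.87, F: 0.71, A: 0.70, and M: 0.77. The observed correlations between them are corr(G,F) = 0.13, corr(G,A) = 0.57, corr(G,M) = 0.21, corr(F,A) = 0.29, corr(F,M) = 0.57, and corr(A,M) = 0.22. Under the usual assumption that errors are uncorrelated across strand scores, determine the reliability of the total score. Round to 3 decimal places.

Var(G+F+A+M) = 22.4² + 21.3² + 18.6² + 3.3² + 2·[22.4·21.3·0.13 + 22.4·18.6·0.57 + 22.4·3.3·0.21 + 21.3·18.6·0.29 + 21.3·3.3·0.57 + 18.6·3.3·0.22] = 1312.3 + 966.989 = 2279.29.
Because errors are independent across components, Cov(Tᵢ,Tⱼ) = Cov(Xᵢ,Xⱼ); the off-diagonal part of the true-score variance is the same as above.
True-score variance = [22.4²·0.87 + 21.3²·0.71 + 18.6²·0.70 + 3.3²·0.77] + 966.989 = 1009.21 + 966.989 = 1976.2.
Reliability = 1976.2 / 2279.29 = 0.867.

0.867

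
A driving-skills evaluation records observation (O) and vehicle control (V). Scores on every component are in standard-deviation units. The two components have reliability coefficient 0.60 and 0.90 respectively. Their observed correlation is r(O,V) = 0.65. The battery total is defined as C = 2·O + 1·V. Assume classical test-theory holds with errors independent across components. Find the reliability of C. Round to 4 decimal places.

0.7763

Var(C) = 2² + 1 + 2·[2·0.65] = 5 + 2.6 = 7.6.
Because errors are independent across components, Cov(Tᵢ,Tⱼ) = Cov(Xᵢ,Xⱼ); the off-diagonal part of the true-score variance is the same as above.
True-score variance = [2²·0.60 + 0.90] + 2.6 = 3.3 + 2.6 = 5.9.
Reliability = 5.9 / 7.6 = 0.7763.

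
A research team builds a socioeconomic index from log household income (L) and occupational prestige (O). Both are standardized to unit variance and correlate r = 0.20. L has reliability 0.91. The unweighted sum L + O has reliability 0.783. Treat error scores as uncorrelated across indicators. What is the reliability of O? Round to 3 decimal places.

Var(L+O) = 2 + 2·0.20 = 2.400.
True-score variance = ρ_L + ρ_O + 2·0.20, so 0.783 = (0.91 + ρ_O + 0.40) / 2.400.
ρ_O = 0.783·2.400 − 0.91 − 0.40 = 0.569.

0.569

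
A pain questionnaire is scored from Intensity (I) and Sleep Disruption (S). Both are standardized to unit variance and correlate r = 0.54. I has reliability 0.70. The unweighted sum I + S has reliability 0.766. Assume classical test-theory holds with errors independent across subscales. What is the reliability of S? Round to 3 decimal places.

Var(I+S) = 2 + 2·0.54 = 3.080.
True-score variance = ρ_I + ρ_S + 2·0.54, so 0.766 = (0.70 + ρ_S + 1.08) / 3.080.
ρ_S = 0.766·3.080 − 0.70 − 1.08 = 0.579.

0.579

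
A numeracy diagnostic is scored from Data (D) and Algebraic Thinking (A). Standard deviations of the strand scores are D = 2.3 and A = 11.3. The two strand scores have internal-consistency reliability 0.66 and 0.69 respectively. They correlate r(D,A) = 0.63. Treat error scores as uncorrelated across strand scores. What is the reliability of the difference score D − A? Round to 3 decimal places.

0.587

Var(D−A) = 2.3² + 11.3² − 2·2.3·11.3·0.63 = 132.98 − 32.7474 = 100.233.
With uncorrelated errors the cross-covariances are all true-score covariance, so they carry over unchanged; only the diagonal terms shrink to ρᵢσᵢ².
True-score variance = [2.3²·0.66 + 11.3²·0.69] − 32.7474 = 91.5975 − 32.7474 = 58.8501.
Reliability = 58.8501 / 100.233 = 0.587.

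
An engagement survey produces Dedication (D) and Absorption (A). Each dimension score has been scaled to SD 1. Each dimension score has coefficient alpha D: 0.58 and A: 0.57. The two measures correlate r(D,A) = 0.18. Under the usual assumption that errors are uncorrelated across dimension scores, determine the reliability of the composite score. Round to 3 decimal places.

0.640

Var(D+A) = 2 + 2·[0.18] = 2 + 0.36 = 2.36.
With uncorrelated errors the cross-covariances are all true-score covariance, so they carry over unchanged; only the diagonal terms shrink to ρᵢσᵢ².
True-score variance = [0.58 + 0.57] + 0.36 = 1.15 + 0.36 = 1.51.
Reliability = 1.51 / 2.36 = 0.640.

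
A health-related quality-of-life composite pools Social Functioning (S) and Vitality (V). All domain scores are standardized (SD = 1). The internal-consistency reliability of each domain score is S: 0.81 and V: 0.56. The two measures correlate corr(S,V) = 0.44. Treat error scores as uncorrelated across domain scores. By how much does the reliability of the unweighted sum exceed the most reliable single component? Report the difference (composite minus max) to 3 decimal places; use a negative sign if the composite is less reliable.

Var(sum) = 2 + 0.88 = 2.88; true-score variance = 1.37 + 0.88 = 2.25; composite reliability = 0.7812.
Max component reliability = 0.8100.
Difference = 0.7812 − 0.8100 = -0.029.

-0.029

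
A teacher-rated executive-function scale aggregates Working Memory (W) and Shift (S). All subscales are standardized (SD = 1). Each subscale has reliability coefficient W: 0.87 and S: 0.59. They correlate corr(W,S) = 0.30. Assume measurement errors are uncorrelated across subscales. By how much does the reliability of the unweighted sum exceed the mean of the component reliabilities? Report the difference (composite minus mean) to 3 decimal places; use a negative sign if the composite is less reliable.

0.062

Var(sum) = 2 + 0.6 = 2.6; true-score variance = 1.46 + 0.6 = 2.06; composite reliability = 0.7923.
Mean component reliability = 0.7300.
Difference = 0.7923 − 0.7300 = 0.062.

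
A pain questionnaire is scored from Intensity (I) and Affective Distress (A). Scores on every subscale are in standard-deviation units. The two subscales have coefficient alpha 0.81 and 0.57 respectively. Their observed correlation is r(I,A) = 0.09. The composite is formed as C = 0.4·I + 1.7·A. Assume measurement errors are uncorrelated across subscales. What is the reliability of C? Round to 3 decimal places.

Var(C) = 0.4² + 1.7² + 2·[0.68·0.09] = 3.05 + 0.1224 = 3.1724.
Because errors are independent across components, Cov(Tᵢ,Tⱼ) = Cov(Xᵢ,Xⱼ); the off-diagonal part of the true-score variance is the same as above.
True-score variance = [0.4²·0.81 + 1.7²·0.57] + 0.1224 = 1.7769 + 0.1224 = 1.8993.
Reliability = 1.8993 / 3.1724 = 0.599.

0.599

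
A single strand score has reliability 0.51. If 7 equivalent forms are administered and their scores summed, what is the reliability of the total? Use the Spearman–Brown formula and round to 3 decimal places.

ρ_k = kρ / (1 + (k−1)ρ) = 7·0.51 / (1 + 6·0.51) = 3.570 / 4.060 = 0.879.

0.879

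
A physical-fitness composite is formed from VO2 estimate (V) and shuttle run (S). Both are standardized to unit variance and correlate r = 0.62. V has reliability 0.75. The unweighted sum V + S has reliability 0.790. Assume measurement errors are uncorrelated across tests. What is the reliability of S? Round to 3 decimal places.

Var(V+S) = 2 + 2·0.62 = 3.240.
True-score variance = ρ_V + ρ_S + 2·0.62, so 0.790 = (0.75 + ρ_S + 1.24) / 3.240.
ρ_S = 0.790·3.240 − 0.75 − 1.24 = 0.570.

0.570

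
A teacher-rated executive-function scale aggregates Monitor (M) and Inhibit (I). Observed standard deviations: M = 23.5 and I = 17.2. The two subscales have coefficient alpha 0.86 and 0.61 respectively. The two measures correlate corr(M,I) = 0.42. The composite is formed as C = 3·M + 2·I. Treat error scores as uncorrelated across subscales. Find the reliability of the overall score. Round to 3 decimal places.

Var(C) = 3²·23.5² + 2²·17.2² + 2·[6·23.5·17.2·0.42] = 6153.61 + 2037.17 = 8190.78.
With uncorrelated errors the cross-covariances are all true-score covariance, so they carry over unchanged; only the diagonal terms shrink to ρᵢσᵢ².
True-score variance = [3²·23.5²·0.86 + 2²·17.2²·0.61] + 2037.17 = 4996.26 + 2037.17 = 7033.43.
Reliability = 7033.43 / 8190.78 = 0.859.

0.859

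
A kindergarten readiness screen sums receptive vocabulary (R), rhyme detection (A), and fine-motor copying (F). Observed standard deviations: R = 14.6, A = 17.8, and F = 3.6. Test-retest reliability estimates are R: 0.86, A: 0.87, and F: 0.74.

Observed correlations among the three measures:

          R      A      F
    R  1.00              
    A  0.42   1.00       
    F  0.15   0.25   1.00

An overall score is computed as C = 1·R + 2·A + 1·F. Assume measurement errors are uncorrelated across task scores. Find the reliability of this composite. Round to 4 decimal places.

0.9015

Var(C) = 14.6² + 2²·17.8² + 3.6² + 2·[2·14.6·17.8·0.42 + 14.6·3.6·0.15 + 2·17.8·3.6·0.25] = 1493.48 + 516.446 = 2009.93.
With uncorrelated errors the cross-covariances are all true-score covariance, so they carry over unchanged; only the diagonal terms shrink to ρᵢσᵢ².
True-score variance = [14.6²·0.86 + 2²·17.8²·0.87 + 3.6²·0.74] + 516.446 = 1295.51 + 516.446 = 1811.96.
Reliability = 1811.96 / 2009.93 = 0.9015.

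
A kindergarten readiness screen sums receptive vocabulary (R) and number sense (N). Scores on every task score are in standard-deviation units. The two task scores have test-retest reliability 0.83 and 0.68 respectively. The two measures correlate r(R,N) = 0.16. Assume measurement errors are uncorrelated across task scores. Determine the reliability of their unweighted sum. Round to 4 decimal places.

0.7888

Var(R+N) = 2 + 2·[0.16] = 2 + 0.32 = 2.32.
Under uncorrelated errors the observed covariances equal the true-score covariances, so only the own-variance terms attenuate.
True-score variance = [0.83 + 0.68] + 0.32 = 1.51 + 0.32 = 1.83.
Reliability = 1.83 / 2.32 = 0.7888.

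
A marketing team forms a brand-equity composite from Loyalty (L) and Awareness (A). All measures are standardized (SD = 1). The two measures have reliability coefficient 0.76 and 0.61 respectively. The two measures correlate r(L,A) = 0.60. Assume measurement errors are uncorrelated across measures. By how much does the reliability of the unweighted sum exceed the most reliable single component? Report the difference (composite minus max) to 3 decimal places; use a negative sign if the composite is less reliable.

0.043

Var(sum) = 2 + 1.2 = 3.2; true-score variance = 1.37 + 1.2 = 2.57; composite reliability = 0.8031.
Max component reliability = 0.7600.
Difference = 0.8031 − 0.7600 = 0.043.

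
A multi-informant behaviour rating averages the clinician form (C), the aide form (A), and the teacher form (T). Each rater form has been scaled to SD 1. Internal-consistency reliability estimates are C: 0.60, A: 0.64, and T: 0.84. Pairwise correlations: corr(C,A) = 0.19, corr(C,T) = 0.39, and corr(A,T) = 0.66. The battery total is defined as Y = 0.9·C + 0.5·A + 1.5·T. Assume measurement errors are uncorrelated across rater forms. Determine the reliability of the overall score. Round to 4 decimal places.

Var(Y) = 0.9² + 0.5² + 1.5² + 2·[0.45·0.19 + 1.35·0.39 + 0.75·0.66] = 3.31 + 2.214 = 5.524.
Under uncorrelated errors the observed covariances equal the true-score covariances, so only the own-variance terms attenuate.
True-score variance = [0.9²·0.60 + 0.5²·0.64 + 1.5²·0.84] + 2.214 = 2.536 + 2.214 = 4.75.
Reliability = 4.75 / 5.524 = 0.8599.

0.8599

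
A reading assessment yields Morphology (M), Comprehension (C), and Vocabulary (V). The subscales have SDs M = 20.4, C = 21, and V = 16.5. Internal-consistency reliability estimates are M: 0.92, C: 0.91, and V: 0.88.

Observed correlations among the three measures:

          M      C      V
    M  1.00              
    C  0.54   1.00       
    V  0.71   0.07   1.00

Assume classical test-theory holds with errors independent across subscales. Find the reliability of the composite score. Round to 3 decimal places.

Var(M+C+V) = 20.4² + 21² + 16.5² + 2·[20.4·21·0.54 + 20.4·16.5·0.71 + 21·16.5·0.07] = 1129.41 + 989.154 = 2118.56.
Because errors are independent across components, Cov(Tᵢ,Tⱼ) = Cov(Xᵢ,Xⱼ); the off-diagonal part of the true-score variance is the same as above.
True-score variance = [20.4²·0.92 + 21²·0.91 + 16.5²·0.88] + 989.154 = 1023.76 + 989.154 = 2012.91.
Reliability = 2012.91 / 2118.56 = 0.950.

0.950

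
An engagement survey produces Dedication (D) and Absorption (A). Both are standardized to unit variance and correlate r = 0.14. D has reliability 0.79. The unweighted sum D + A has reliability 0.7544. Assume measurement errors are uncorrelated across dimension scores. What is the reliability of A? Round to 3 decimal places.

Var(D+A) = 2 + 2·0.14 = 2.280.
True-score variance = ρ_D + ρ_A + 2·0.14, so 0.7544 = (0.79 + ρ_A + 0.28) / 2.280.
ρ_A = 0.7544·2.280 − 0.79 − 0.28 = 0.650.

0.650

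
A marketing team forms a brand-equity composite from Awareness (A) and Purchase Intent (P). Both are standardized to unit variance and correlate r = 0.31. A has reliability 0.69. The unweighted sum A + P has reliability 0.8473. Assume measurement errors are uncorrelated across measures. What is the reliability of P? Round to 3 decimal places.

Var(A+P) = 2 + 2·0.31 = 2.620.
True-score variance = ρ_A + ρ_P + 2·0.31, so 0.8473 = (0.69 + ρ_P + 0.62) / 2.620.
ρ_P = 0.8473·2.620 − 0.69 − 0.62 = 0.910.

0.910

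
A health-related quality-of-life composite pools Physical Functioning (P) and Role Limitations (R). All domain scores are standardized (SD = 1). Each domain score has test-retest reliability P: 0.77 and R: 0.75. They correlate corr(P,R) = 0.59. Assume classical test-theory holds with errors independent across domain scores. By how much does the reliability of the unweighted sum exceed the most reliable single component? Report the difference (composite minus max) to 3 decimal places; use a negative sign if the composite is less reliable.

0.079

Var(sum) = 2 + 1.18 = 3.18; true-score variance = 1.52 + 1.18 = 2.7; composite reliability = 0.8491.
Max component reliability = 0.7700.
Difference = 0.8491 − 0.7700 = 0.079.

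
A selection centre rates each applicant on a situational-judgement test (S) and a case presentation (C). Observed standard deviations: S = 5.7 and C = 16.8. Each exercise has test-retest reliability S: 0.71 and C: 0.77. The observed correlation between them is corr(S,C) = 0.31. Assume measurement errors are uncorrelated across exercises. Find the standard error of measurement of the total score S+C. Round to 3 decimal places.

8.622

Var(total) = 314.73 + 59.3712 = 374.101.
True-score variance = 240.393 + 59.3712 = 299.764, so reliability = 0.8013.
Error variance = 374.101 − 299.764 = 74.3373; SEM = √74.3373 = 8.622.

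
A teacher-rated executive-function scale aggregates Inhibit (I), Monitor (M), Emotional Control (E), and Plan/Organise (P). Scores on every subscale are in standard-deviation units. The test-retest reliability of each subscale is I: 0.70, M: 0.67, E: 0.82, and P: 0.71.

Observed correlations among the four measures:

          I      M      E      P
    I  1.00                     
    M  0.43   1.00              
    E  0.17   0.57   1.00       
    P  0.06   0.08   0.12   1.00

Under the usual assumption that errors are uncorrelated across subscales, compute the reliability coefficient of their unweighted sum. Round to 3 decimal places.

Var(I+M+E+P) = 4 + 2·[0.43 + 0.17 + 0.06 + 0.57 + 0.08 + 0.12] = 4 + 2.86 = 6.86.
Under uncorrelated errors the observed covariances equal the true-score covariances, so only the own-variance terms attenuate.
True-score variance = [0.70 + 0.67 + 0.82 + 0.71] + 2.86 = 2.9 + 2.86 = 5.76.
Reliability = 5.76 / 6.86 = 0.840.

0.840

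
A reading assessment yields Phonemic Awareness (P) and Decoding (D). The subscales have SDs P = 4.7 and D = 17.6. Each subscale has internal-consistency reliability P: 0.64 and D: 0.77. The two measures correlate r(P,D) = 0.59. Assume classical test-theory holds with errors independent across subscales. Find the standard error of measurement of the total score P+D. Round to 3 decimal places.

8.899

Var(total) = 331.85 + 97.6096 = 429.46.
True-score variance = 252.653 + 97.6096 = 350.262, so reliability = 0.8156.
Error variance = 429.46 − 350.262 = 79.1972; SEM = √79.1972 = 8.899.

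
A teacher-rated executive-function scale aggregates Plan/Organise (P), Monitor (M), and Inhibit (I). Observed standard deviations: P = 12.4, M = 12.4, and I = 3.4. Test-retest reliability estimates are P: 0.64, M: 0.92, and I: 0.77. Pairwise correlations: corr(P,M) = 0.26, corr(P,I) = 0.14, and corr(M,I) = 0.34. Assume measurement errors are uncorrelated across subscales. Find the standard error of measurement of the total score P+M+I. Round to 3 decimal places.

Var(total) = 319.08 + 120.429 = 439.509.
True-score variance = 248.767 + 120.429 = 369.196, so reliability = 0.8400.
Error variance = 439.509 − 369.196 = 70.3132; SEM = √70.3132 = 8.385.

8.385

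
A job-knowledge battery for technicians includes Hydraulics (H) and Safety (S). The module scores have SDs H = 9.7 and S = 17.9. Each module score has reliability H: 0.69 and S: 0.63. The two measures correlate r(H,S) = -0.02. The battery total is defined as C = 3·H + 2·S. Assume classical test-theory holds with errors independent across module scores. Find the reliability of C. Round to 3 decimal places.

0.647

Var(C) = 3²·9.7² + 2²·17.9² + 2·[6·9.7·17.9·(-0.02)] = 2128.45 − 41.6712 = 2086.78.
Because errors are independent across components, Cov(Tᵢ,Tⱼ) = Cov(Xᵢ,Xⱼ); the off-diagonal part of the true-score variance is the same as above.
True-score variance = [3²·9.7²·0.69 + 2²·17.9²·0.63] − 41.6712 = 1391.73 − 41.6712 = 1350.06.
Reliability = 1350.06 / 2086.78 = 0.647.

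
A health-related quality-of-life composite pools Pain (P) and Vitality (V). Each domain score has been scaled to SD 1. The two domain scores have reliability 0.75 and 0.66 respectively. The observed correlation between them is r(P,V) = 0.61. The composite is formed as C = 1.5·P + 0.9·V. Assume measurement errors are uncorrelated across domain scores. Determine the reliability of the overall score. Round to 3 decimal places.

Var(C) = 1.5² + 0.9² + 2·[1.35·0.61] = 3.06 + 1.647 = 4.707.
With uncorrelated errors the cross-covariances are all true-score covariance, so they carry over unchanged; only the diagonal terms shrink to ρᵢσᵢ².
True-score variance = [1.5²·0.75 + 0.9²·0.66] + 1.647 = 2.2221 + 1.647 = 3.8691.
Reliability = 3.8691 / 4.707 = 0.822.

0.822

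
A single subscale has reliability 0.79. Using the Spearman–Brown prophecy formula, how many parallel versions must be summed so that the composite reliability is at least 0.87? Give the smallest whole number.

2

k ≥ ρ*(1−ρ₁)/(ρ₁(1−ρ*)) = 0.87·0.21 / (0.79·0.13) = 1.779.
Smallest integer k = 2.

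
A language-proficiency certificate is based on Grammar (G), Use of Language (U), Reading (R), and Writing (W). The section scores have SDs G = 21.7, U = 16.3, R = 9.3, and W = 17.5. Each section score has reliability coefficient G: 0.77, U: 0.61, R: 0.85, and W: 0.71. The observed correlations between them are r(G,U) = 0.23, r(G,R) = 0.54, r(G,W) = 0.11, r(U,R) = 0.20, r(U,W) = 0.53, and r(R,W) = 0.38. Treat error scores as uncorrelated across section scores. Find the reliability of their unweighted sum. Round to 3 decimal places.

Var(G+U+R+W) = 21.7² + 16.3² + 9.3² + 17.5² + 2·[21.7·16.3·0.23 + 21.7·9.3·0.54 + 21.7·17.5·0.11 + 16.3·9.3·0.20 + 16.3·17.5·0.53 + 9.3·17.5·0.38] = 1129.32 + 950.897 = 2080.22.
With uncorrelated errors the cross-covariances are all true-score covariance, so they carry over unchanged; only the diagonal terms shrink to ρᵢσᵢ².
True-score variance = [21.7²·0.77 + 16.3²·0.61 + 9.3²·0.85 + 17.5²·0.71] + 950.897 = 815.61 + 950.897 = 1766.51.
Reliability = 1766.51 / 2080.22 = 0.849.

0.849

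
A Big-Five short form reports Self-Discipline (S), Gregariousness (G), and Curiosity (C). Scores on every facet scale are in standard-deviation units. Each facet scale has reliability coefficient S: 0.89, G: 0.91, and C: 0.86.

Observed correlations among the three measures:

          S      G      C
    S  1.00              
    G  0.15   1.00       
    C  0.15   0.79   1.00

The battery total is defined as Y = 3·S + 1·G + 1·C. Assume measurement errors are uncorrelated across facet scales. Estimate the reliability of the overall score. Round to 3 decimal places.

Var(Y) = 3² + 1 + 1 + 2·[3·0.15 + 3·0.15 + 0.79] = 11 + 3.38 = 14.38.
Under uncorrelated errors the observed covariances equal the true-score covariances, so only the own-variance terms attenuate.
True-score variance = [3²·0.89 + 0.91 + 0.86] + 3.38 = 9.78 + 3.38 = 13.16.
Reliability = 13.16 / 14.38 = 0.915.

0.915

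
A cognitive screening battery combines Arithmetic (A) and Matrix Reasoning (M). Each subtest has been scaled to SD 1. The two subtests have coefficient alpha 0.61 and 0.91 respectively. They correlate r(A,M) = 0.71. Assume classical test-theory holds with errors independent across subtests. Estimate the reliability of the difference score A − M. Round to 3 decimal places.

Var(A−M) = 1 + 1 − 2·0.71 = 2 − 1.42 = 0.58.
Because errors are independent across components, Cov(Tᵢ,Tⱼ) = Cov(Xᵢ,Xⱼ); the off-diagonal part of the true-score variance is the same as above.
True-score variance = [0.61 + 0.91] − 1.42 = 1.52 − 1.42 = 0.1.
Reliability = 0.1 / 0.58 = 0.172.

0.172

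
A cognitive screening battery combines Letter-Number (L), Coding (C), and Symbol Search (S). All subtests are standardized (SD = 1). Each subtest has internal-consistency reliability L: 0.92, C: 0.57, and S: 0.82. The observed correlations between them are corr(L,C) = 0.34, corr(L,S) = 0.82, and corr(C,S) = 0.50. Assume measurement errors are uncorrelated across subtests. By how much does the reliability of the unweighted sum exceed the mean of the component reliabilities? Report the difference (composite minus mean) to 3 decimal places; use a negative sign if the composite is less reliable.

0.121

Var(sum) = 3 + 3.32 = 6.32; true-score variance = 2.31 + 3.32 = 5.63; composite reliability = 0.8908.
Mean component reliability = 0.7700.
Difference = 0.8908 − 0.7700 = 0.121.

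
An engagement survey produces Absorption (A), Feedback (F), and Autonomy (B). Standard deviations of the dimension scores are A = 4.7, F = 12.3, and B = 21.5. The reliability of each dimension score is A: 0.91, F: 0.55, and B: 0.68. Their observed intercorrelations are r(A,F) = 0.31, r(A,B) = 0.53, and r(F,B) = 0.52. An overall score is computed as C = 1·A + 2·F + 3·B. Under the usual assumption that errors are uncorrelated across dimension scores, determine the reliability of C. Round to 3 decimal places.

Var(C) = 4.7² + 2²·12.3² + 3²·21.5² + 2·[2·4.7·12.3·0.31 + 3·4.7·21.5·0.53 + 6·12.3·21.5·0.52] = 4787.5 + 2043.19 = 6830.69.
With uncorrelated errors the cross-covariances are all true-score covariance, so they carry over unchanged; only the diagonal terms shrink to ρᵢσᵢ².
True-score variance = [4.7²·0.91 + 2²·12.3²·0.55 + 3²·21.5²·0.68] + 2043.19 = 3181.91 + 2043.19 = 5225.1.
Reliability = 5225.1 / 6830.69 = 0.765.

0.765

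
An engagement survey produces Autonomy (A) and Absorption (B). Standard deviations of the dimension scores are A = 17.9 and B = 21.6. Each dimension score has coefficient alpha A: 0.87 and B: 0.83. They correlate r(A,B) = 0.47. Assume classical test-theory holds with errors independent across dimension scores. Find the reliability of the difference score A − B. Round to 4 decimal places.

0.7144

Var(A−B) = 17.9² + 21.6² − 2·17.9·21.6·0.47 = 786.97 − 363.442 = 423.528.
Under uncorrelated errors the observed covariances equal the true-score covariances, so only the own-variance terms attenuate.
True-score variance = [17.9²·0.87 + 21.6²·0.83] − 363.442 = 666.002 − 363.442 = 302.56.
Reliability = 302.56 / 423.528 = 0.7144.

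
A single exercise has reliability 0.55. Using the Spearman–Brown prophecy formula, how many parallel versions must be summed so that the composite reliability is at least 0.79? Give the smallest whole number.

4

k ≥ ρ*(1−ρ₁)/(ρ₁(1−ρ*)) = 0.79·0.45 / (0.55·0.21) = 3.078.
Smallest integer k = 4.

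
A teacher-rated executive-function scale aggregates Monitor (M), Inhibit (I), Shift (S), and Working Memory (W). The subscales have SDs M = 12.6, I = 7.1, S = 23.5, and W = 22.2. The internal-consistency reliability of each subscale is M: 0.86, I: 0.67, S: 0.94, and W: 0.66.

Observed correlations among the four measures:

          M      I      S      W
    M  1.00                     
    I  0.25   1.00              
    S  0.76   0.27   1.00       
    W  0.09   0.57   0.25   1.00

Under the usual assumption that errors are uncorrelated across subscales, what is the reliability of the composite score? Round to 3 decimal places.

0.897

Var(M+I+S+W) = 12.6² + 7.1² + 23.5² + 22.2² + 2·[12.6·7.1·0.25 + 12.6·23.5·0.76 + 12.6·22.2·0.09 + 7.1·23.5·0.27 + 7.1·22.2·0.57 + 23.5·22.2·0.25] = 1254.26 + 1075.79 = 2330.05.
Under uncorrelated errors the observed covariances equal the true-score covariances, so only the own-variance terms attenuate.
True-score variance = [12.6²·0.86 + 7.1²·0.67 + 23.5²·0.94 + 22.2²·0.66] + 1075.79 = 1014.7 + 1075.79 = 2090.49.
Reliability = 2090.49 / 2330.05 = 0.897.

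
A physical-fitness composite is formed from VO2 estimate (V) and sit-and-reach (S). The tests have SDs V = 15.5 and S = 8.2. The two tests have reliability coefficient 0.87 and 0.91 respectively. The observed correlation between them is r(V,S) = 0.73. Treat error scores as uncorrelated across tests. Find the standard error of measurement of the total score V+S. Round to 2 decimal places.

6.11

Var(total) = 307.49 + 185.566 = 493.056.
True-score variance = 270.206 + 185.566 = 455.772, so reliability = 0.9244.
Error variance = 493.056 − 455.772 = 37.2841; SEM = √37.2841 = 6.11.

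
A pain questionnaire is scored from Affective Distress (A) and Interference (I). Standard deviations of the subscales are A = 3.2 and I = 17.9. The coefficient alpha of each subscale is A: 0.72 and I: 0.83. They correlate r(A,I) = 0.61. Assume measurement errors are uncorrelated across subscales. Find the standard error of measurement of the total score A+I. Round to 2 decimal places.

Var(total) = 330.65 + 69.8816 = 400.532.
True-score variance = 273.313 + 69.8816 = 343.195, so reliability = 0.8568.
Error variance = 400.532 − 343.195 = 57.3369; SEM = √57.3369 = 7.57.

7.57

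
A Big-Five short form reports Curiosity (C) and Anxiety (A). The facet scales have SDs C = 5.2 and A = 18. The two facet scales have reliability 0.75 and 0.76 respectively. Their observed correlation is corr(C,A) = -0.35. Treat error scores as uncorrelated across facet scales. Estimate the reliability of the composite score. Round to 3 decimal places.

0.704

Var(C+A) = 5.2² + 18² + 2·[5.2·18·(-0.35)] = 351.04 − 65.52 = 285.52.
Under uncorrelated errors the observed covariances equal the true-score covariances, so only the own-variance terms attenuate.
True-score variance = [5.2²·0.75 + 18²·0.76] − 65.52 = 266.52 − 65.52 = 201.
Reliability = 201 / 285.52 = 0.704.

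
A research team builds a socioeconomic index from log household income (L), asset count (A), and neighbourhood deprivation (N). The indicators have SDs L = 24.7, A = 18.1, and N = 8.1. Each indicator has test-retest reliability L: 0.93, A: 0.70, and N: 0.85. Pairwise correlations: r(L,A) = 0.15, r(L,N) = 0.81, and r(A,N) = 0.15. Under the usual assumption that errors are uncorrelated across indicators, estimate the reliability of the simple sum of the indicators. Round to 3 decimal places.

Var(L+A+N) = 24.7² + 18.1² + 8.1² + 2·[24.7·18.1·0.15 + 24.7·8.1·0.81 + 18.1·8.1·0.15] = 1003.31 + 502.217 = 1505.53.
With uncorrelated errors the cross-covariances are all true-score covariance, so they carry over unchanged; only the diagonal terms shrink to ρᵢσᵢ².
True-score variance = [24.7²·0.93 + 18.1²·0.70 + 8.1²·0.85] + 502.217 = 852.479 + 502.217 = 1354.7.
Reliability = 1354.7 / 1505.53 = 0.900.

0.900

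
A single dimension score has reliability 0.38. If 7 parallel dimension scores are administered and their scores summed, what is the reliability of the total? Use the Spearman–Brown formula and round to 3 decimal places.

0.811

ρ_k = kρ / (1 + (k−1)ρ) = 7·0.38 / (1 + 6·0.38) = 2.660 / 3.280 = 0.811.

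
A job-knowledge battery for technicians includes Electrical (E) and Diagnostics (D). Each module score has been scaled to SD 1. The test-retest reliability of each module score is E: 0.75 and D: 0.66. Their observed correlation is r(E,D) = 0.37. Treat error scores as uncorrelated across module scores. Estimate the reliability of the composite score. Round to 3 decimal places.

Var(E+D) = 2 + 2·[0.37] = 2 + 0.74 = 2.74.
Because errors are independent across components, Cov(Tᵢ,Tⱼ) = Cov(Xᵢ,Xⱼ); the off-diagonal part of the true-score variance is the same as above.
True-score variance = [0.75 + 0.66] + 0.74 = 1.41 + 0.74 = 2.15.
Reliability = 2.15 / 2.74 = 0.785.

0.785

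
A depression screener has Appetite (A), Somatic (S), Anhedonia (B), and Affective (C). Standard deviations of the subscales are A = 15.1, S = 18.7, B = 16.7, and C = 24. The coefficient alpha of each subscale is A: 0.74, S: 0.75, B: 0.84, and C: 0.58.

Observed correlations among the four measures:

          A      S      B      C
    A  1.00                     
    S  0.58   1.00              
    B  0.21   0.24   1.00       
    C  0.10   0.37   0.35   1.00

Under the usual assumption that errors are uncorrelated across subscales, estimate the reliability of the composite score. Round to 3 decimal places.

0.840

Var(A+S+B+C) = 15.1² + 18.7² + 16.7² + 24² + 2·[15.1·18.7·0.58 + 15.1·16.7·0.21 + 15.1·24·0.10 + 18.7·16.7·0.24 + 18.7·24·0.37 + 16.7·24·0.35] = 1432.59 + 1268.51 = 2701.1.
Under uncorrelated errors the observed covariances equal the true-score covariances, so only the own-variance terms attenuate.
True-score variance = [15.1²·0.74 + 18.7²·0.75 + 16.7²·0.84 + 24²·0.58] + 1268.51 = 999.342 + 1268.51 = 2267.85.
Reliability = 2267.85 / 2701.1 = 0.840.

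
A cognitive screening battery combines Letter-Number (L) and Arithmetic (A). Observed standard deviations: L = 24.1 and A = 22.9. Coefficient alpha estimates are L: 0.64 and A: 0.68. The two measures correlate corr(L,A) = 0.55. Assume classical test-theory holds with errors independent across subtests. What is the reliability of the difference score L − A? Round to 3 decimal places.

Var(L−A) = 24.1² + 22.9² − 2·24.1·22.9·0.55 = 1105.22 − 607.079 = 498.141.
With uncorrelated errors the cross-covariances are all true-score covariance, so they carry over unchanged; only the diagonal terms shrink to ρᵢσᵢ².
True-score variance = [24.1²·0.64 + 22.9²·0.68] − 607.079 = 728.317 − 607.079 = 121.238.
Reliability = 121.238 / 498.141 = 0.243.

0.243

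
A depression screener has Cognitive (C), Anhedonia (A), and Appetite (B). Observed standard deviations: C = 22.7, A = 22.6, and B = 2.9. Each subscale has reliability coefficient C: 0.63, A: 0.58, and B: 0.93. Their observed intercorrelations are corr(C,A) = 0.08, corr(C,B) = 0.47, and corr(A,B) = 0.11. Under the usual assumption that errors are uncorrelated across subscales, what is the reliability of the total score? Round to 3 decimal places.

0.660

Var(C+A+B) = 22.7² + 22.6² + 2.9² + 2·[22.7·22.6·0.08 + 22.7·2.9·0.47 + 22.6·2.9·0.11] = 1034.46 + 158.382 = 1192.84.
With uncorrelated errors the cross-covariances are all true-score covariance, so they carry over unchanged; only the diagonal terms shrink to ρᵢσᵢ².
True-score variance = [22.7²·0.63 + 22.6²·0.58 + 2.9²·0.93] + 158.382 = 628.695 + 158.382 = 787.077.
Reliability = 787.077 / 1192.84 = 0.660.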